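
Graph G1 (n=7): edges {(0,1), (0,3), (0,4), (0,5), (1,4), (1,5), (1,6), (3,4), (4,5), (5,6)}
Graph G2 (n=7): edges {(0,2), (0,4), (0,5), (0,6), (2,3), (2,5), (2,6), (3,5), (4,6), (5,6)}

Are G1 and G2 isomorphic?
Yes, isomorphic

The graphs are isomorphic.
One valid mapping φ: V(G1) → V(G2): 0→2, 1→0, 2→1, 3→3, 4→5, 5→6, 6→4

Verify φ preserves adjacency — for each edge of G1, its image is an edge of G2:
  (0,1) → (φ(0),φ(1)) = (0,2) ∈ E(G2) ✓
  (0,3) → (φ(0),φ(3)) = (2,3) ∈ E(G2) ✓
  (0,4) → (φ(0),φ(4)) = (2,5) ∈ E(G2) ✓
  (0,5) → (φ(0),φ(5)) = (2,6) ∈ E(G2) ✓
  (1,4) → (φ(1),φ(4)) = (0,5) ∈ E(G2) ✓
  (1,5) → (φ(1),φ(5)) = (0,6) ∈ E(G2) ✓
  (1,6) → (φ(1),φ(6)) = (0,4) ∈ E(G2) ✓
  (3,4) → (φ(3),φ(4)) = (3,5) ∈ E(G2) ✓
  (4,5) → (φ(4),φ(5)) = (5,6) ∈ E(G2) ✓
  (5,6) → (φ(5),φ(6)) = (4,6) ∈ E(G2) ✓
All 10 edges of G1 map to edges of G2, and |E(G1)| = |E(G2)| = 10, so φ is a bijection on edges as well as vertices. Hence G1 ≅ G2.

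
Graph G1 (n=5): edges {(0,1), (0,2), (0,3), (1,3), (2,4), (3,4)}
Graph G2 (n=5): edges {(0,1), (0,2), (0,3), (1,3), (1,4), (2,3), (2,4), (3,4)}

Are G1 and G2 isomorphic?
No, not isomorphic

The graphs are NOT isomorphic.

Counting edges: G1 has 6 edge(s); G2 has 8 edge(s).
Edge count is an isomorphism invariant (a bijection on vertices induces a bijection on edges), so differing edge counts rule out isomorphism.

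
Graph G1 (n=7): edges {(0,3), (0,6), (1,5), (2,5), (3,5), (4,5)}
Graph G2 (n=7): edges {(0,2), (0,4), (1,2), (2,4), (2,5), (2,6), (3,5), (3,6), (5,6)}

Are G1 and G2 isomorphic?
No, not isomorphic

The graphs are NOT isomorphic.

Degrees in G1: deg(0)=2, deg(1)=1, deg(2)=1, deg(3)=2, deg(4)=1, deg(5)=4, deg(6)=1.
Sorted degree sequence of G1: [4, 2, 2, 1, 1, 1, 1].
Degrees in G2: deg(0)=2, deg(1)=1, deg(2)=5, deg(3)=2, deg(4)=2, deg(5)=3, deg(6)=3.
Sorted degree sequence of G2: [5, 3, 3, 2, 2, 2, 1].
The (sorted) degree sequence is an isomorphism invariant, so since G1 and G2 have different degree sequences they cannot be isomorphic.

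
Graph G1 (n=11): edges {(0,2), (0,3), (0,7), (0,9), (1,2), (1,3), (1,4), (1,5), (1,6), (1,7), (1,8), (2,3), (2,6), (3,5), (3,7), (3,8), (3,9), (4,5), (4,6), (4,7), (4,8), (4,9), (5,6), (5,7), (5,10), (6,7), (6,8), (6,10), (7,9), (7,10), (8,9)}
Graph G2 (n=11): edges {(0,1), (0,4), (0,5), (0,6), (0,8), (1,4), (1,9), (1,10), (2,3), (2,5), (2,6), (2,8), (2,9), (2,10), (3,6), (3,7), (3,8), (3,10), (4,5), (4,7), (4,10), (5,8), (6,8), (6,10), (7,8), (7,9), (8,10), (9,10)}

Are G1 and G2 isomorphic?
No, not isomorphic

The graphs are NOT isomorphic.

Counting triangles (3-cliques): G1 has 30, G2 has 19.
Triangle count is an isomorphism invariant, so differing triangle counts rule out isomorphism.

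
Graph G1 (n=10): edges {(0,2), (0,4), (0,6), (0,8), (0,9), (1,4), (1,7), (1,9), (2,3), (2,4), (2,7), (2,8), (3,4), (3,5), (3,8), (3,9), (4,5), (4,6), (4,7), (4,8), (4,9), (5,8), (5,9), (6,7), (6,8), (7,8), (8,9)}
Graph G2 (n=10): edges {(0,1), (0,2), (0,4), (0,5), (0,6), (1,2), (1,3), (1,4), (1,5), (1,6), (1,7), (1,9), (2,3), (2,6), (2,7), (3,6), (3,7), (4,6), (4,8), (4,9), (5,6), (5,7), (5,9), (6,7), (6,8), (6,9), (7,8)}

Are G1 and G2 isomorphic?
Yes, isomorphic

The graphs are isomorphic.
One valid mapping φ: V(G1) → V(G2): 0→5, 1→8, 2→0, 3→2, 4→6, 5→3, 6→9, 7→4, 8→1, 9→7

Verify φ preserves adjacency — for each edge of G1, its image is an edge of G2:
  (0,2) → (φ(0),φ(2)) = (0,5) ∈ E(G2) ✓
  (0,4) → (φ(0),φ(4)) = (5,6) ∈ E(G2) ✓
  (0,6) → (φ(0),φ(6)) = (5,9) ∈ E(G2) ✓
  (0,8) → (φ(0),φ(8)) = (1,5) ∈ E(G2) ✓
  (0,9) → (φ(0),φ(9)) = (5,7) ∈ E(G2) ✓
  (1,4) → (φ(1),φ(4)) = (6,8) ∈ E(G2) ✓
  (1,7) → (φ(1),φ(7)) = (4,8) ∈ E(G2) ✓
  (1,9) → (φ(1),φ(9)) = (7,8) ∈ E(G2) ✓
  (2,3) → (φ(2),φ(3)) = (0,2) ∈ E(G2) ✓
  (2,4) → (φ(2),φ(4)) = (0,6) ∈ E(G2) ✓
  (2,7) → (φ(2),φ(7)) = (0,4) ∈ E(G2) ✓
  (2,8) → (φ(2),φ(8)) = (0,1) ∈ E(G2) ✓
  (3,4) → (φ(3),φ(4)) = (2,6) ∈ E(G2) ✓
  (3,5) → (φ(3),φ(5)) = (2,3) ∈ E(G2) ✓
  (3,8) → (φ(3),φ(8)) = (1,2) ∈ E(G2) ✓
  (3,9) → (φ(3),φ(9)) = (2,7) ∈ E(G2) ✓
  (4,5) → (φ(4),φ(5)) = (3,6) ∈ E(G2) ✓
  (4,6) → (φ(4),φ(6)) = (6,9) ∈ E(G2) ✓
  (4,7) → (φ(4),φ(7)) = (4,6) ∈ E(G2) ✓
  (4,8) → (φ(4),φ(8)) = (1,6) ∈ E(G2) ✓
  (4,9) → (φ(4),φ(9)) = (6,7) ∈ E(G2) ✓
  (5,8) → (φ(5),φ(8)) = (1,3) ∈ E(G2) ✓
  (5,9) → (φ(5),φ(9)) = (3,7) ∈ E(G2) ✓
  (6,7) → (φ(6),φ(7)) = (4,9) ∈ E(G2) ✓
  (6,8) → (φ(6),φ(8)) = (1,9) ∈ E(G2) ✓
  (7,8) → (φ(7),φ(8)) = (1,4) ∈ E(G2) ✓
  (8,9) → (φ(8),φ(9)) = (1,7) ∈ E(G2) ✓
All 27 edges of G1 map to edges of G2, and |E(G1)| = |E(G2)| = 27, so φ is a bijection on edges as well as vertices. Hence G1 ≅ G2.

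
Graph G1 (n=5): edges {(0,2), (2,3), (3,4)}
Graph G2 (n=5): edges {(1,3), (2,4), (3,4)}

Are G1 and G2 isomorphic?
Yes, isomorphic

The graphs are isomorphic.
One valid mapping φ: V(G1) → V(G2): 0→2, 1→0, 2→4, 3→3, 4→1

Verify φ preserves adjacency — for each edge of G1, its image is an edge of G2:
  (0,2) → (φ(0),φ(2)) = (2,4) ∈ E(G2) ✓
  (2,3) → (φ(2),φ(3)) = (3,4) ∈ E(G2) ✓
  (3,4) → (φ(3),φ(4)) = (1,3) ∈ E(G2) ✓
All 3 edges of G1 map to edges of G2, and |E(G1)| = |E(G2)| = 3, so φ is a bijection on edges as well as vertices. Hence G1 ≅ G2.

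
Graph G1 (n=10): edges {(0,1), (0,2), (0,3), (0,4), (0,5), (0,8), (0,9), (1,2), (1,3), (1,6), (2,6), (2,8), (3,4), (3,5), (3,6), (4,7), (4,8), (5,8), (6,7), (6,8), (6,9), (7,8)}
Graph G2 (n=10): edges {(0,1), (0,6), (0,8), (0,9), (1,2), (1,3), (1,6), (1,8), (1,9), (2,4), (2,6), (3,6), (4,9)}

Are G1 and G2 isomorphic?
No, not isomorphic

The graphs are NOT isomorphic.

Counting triangles (3-cliques): G1 has 12, G2 has 5.
Triangle count is an isomorphism invariant, so differing triangle counts rule out isomorphism.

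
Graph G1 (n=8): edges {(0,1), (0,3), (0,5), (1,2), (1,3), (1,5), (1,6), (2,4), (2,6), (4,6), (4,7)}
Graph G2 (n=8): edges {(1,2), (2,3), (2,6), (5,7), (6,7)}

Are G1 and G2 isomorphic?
No, not isomorphic

The graphs are NOT isomorphic.

Connected components of G1: 1 component(s) with vertex sets [[0, 1, 2, 3, 4, 5, 6, 7]], sizes [8].
Connected components of G2: 3 component(s) with vertex sets [[0], [4], [1, 2, 3, 5, 6, 7]], sizes [1, 1, 6].
The number of connected components (and the multiset of component sizes) is an isomorphism invariant — an isomorphism maps each component of G1 bijectively onto a component of G2. Since G1 has 1 component(s) and G2 has 3, they cannot be isomorphic.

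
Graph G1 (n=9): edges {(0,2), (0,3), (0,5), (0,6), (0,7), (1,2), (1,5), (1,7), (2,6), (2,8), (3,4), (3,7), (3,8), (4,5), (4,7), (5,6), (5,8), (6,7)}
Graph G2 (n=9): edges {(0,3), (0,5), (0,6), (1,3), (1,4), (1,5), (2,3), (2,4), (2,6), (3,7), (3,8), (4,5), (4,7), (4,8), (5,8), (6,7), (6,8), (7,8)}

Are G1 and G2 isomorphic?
Yes, isomorphic

The graphs are isomorphic.
One valid mapping φ: V(G1) → V(G2): 0→8, 1→2, 2→6, 3→5, 4→1, 5→3, 6→7, 7→4, 8→0

Verify φ preserves adjacency — for each edge of G1, its image is an edge of G2:
  (0,2) → (φ(0),φ(2)) = (6,8) ∈ E(G2) ✓
  (0,3) → (φ(0),φ(3)) = (5,8) ∈ E(G2) ✓
  (0,5) → (φ(0),φ(5)) = (3,8) ∈ E(G2) ✓
  (0,6) → (φ(0),φ(6)) = (7,8) ∈ E(G2) ✓
  (0,7) → (φ(0),φ(7)) = (4,8) ∈ E(G2) ✓
  (1,2) → (φ(1),φ(2)) = (2,6) ∈ E(G2) ✓
  (1,5) → (φ(1),φ(5)) = (2,3) ∈ E(G2) ✓
  (1,7) → (φ(1),φ(7)) = (2,4) ∈ E(G2) ✓
  (2,6) → (φ(2),φ(6)) = (6,7) ∈ E(G2) ✓
  (2,8) → (φ(2),φ(8)) = (0,6) ∈ E(G2) ✓
  (3,4) → (φ(3),φ(4)) = (1,5) ∈ E(G2) ✓
  (3,7) → (φ(3),φ(7)) = (4,5) ∈ E(G2) ✓
  (3,8) → (φ(3),φ(8)) = (0,5) ∈ E(G2) ✓
  (4,5) → (φ(4),φ(5)) = (1,3) ∈ E(G2) ✓
  (4,7) → (φ(4),φ(7)) = (1,4) ∈ E(G2) ✓
  (5,6) → (φ(5),φ(6)) = (3,7) ∈ E(G2) ✓
  (5,8) → (φ(5),φ(8)) = (0,3) ∈ E(G2) ✓
  (6,7) → (φ(6),φ(7)) = (4,7) ∈ E(G2) ✓
All 18 edges of G1 map to edges of G2, and |E(G1)| = |E(G2)| = 18, so φ is a bijection on edges as well as vertices. Hence G1 ≅ G2.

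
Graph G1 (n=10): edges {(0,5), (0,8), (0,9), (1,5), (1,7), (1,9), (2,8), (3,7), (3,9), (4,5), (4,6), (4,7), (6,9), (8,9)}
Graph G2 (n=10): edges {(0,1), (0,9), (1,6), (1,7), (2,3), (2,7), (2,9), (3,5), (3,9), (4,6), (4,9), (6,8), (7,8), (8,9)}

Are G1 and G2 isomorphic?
Yes, isomorphic

The graphs are isomorphic.
One valid mapping φ: V(G1) → V(G2): 0→2, 1→8, 2→5, 3→4, 4→1, 5→7, 6→0, 7→6, 8→3, 9→9

Verify φ preserves adjacency — for each edge of G1, its image is an edge of G2:
  (0,5) → (φ(0),φ(5)) = (2,7) ∈ E(G2) ✓
  (0,8) → (φ(0),φ(8)) = (2,3) ∈ E(G2) ✓
  (0,9) → (φ(0),φ(9)) = (2,9) ∈ E(G2) ✓
  (1,5) → (φ(1),φ(5)) = (7,8) ∈ E(G2) ✓
  (1,7) → (φ(1),φ(7)) = (6,8) ∈ E(G2) ✓
  (1,9) → (φ(1),φ(9)) = (8,9) ∈ E(G2) ✓
  (2,8) → (φ(2),φ(8)) = (3,5) ∈ E(G2) ✓
  (3,7) → (φ(3),φ(7)) = (4,6) ∈ E(G2) ✓
  (3,9) → (φ(3),φ(9)) = (4,9) ∈ E(G2) ✓
  (4,5) → (φ(4),φ(5)) = (1,7) ∈ E(G2) ✓
  (4,6) → (φ(4),φ(6)) = (0,1) ∈ E(G2) ✓
  (4,7) → (φ(4),φ(7)) = (1,6) ∈ E(G2) ✓
  (6,9) → (φ(6),φ(9)) = (0,9) ∈ E(G2) ✓
  (8,9) → (φ(8),φ(9)) = (3,9) ∈ E(G2) ✓
All 14 edges of G1 map to edges of G2, and |E(G1)| = |E(G2)| = 14, so φ is a bijection on edges as well as vertices. Hence G1 ≅ G2.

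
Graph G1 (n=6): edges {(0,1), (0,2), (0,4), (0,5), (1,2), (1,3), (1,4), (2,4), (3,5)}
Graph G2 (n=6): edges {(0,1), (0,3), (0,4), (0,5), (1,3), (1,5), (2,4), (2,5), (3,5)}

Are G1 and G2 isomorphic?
Yes, isomorphic

The graphs are isomorphic.
One valid mapping φ: V(G1) → V(G2): 0→0, 1→5, 2→3, 3→2, 4→1, 5→4

Verify φ preserves adjacency — for each edge of G1, its image is an edge of G2:
  (0,1) → (φ(0),φ(1)) = (0,5) ∈ E(G2) ✓
  (0,2) → (φ(0),φ(2)) = (0,3) ∈ E(G2) ✓
  (0,4) → (φ(0),φ(4)) = (0,1) ∈ E(G2) ✓
  (0,5) → (φ(0),φ(5)) = (0,4) ∈ E(G2) ✓
  (1,2) → (φ(1),φ(2)) = (3,5) ∈ E(G2) ✓
  (1,3) → (φ(1),φ(3)) = (2,5) ∈ E(G2) ✓
  (1,4) → (φ(1),φ(4)) = (1,5) ∈ E(G2) ✓
  (2,4) → (φ(2),φ(4)) = (1,3) ∈ E(G2) ✓
  (3,5) → (φ(3),φ(5)) = (2,4) ∈ E(G2) ✓
All 9 edges of G1 map to edges of G2, and |E(G1)| = |E(G2)| = 9, so φ is a bijection on edges as well as vertices. Hence G1 ≅ G2.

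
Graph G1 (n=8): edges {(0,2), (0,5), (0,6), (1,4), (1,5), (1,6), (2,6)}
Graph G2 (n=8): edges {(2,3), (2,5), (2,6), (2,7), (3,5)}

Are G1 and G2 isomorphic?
No, not isomorphic

The graphs are NOT isomorphic.

Connected components of G1: 3 component(s) with vertex sets [[3], [7], [0, 1, 2, 4, 5, 6]], sizes [1, 1, 6].
Connected components of G2: 4 component(s) with vertex sets [[0], [1], [4], [2, 3, 5, 6, 7]], sizes [1, 1, 1, 5].
The number of connected components (and the multiset of component sizes) is an isomorphism invariant — an isomorphism maps each component of G1 bijectively onto a component of G2. Since G1 has 3 component(s) and G2 has 4, they cannot be isomorphic.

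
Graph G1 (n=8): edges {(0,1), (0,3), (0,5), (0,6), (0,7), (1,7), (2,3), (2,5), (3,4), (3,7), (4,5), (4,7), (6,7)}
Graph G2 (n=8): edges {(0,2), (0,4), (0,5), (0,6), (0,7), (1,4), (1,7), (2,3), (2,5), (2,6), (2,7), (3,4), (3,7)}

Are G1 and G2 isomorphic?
Yes, isomorphic

The graphs are isomorphic.
One valid mapping φ: V(G1) → V(G2): 0→0, 1→6, 2→1, 3→7, 4→3, 5→4, 6→5, 7→2

Verify φ preserves adjacency — for each edge of G1, its image is an edge of G2:
  (0,1) → (φ(0),φ(1)) = (0,6) ∈ E(G2) ✓
  (0,3) → (φ(0),φ(3)) = (0,7) ∈ E(G2) ✓
  (0,5) → (φ(0),φ(5)) = (0,4) ∈ E(G2) ✓
  (0,6) → (φ(0),φ(6)) = (0,5) ∈ E(G2) ✓
  (0,7) → (φ(0),φ(7)) = (0,2) ∈ E(G2) ✓
  (1,7) → (φ(1),φ(7)) = (2,6) ∈ E(G2) ✓
  (2,3) → (φ(2),φ(3)) = (1,7) ∈ E(G2) ✓
  (2,5) → (φ(2),φ(5)) = (1,4) ∈ E(G2) ✓
  (3,4) → (φ(3),φ(4)) = (3,7) ∈ E(G2) ✓
  (3,7) → (φ(3),φ(7)) = (2,7) ∈ E(G2) ✓
  (4,5) → (φ(4),φ(5)) = (3,4) ∈ E(G2) ✓
  (4,7) → (φ(4),φ(7)) = (2,3) ∈ E(G2) ✓
  (6,7) → (φ(6),φ(7)) = (2,5) ∈ E(G2) ✓
All 13 edges of G1 map to edges of G2, and |E(G1)| = |E(G2)| = 13, so φ is a bijection on edges as well as vertices. Hence G1 ≅ G2.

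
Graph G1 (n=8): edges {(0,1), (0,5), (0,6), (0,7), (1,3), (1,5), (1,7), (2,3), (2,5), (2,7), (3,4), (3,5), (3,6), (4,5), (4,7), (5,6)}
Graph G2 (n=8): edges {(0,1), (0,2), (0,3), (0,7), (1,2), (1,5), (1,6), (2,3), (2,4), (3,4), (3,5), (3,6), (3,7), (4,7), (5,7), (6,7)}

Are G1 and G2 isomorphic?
Yes, isomorphic

The graphs are isomorphic.
One valid mapping φ: V(G1) → V(G2): 0→2, 1→0, 2→5, 3→7, 4→6, 5→3, 6→4, 7→1

Verify φ preserves adjacency — for each edge of G1, its image is an edge of G2:
  (0,1) → (φ(0),φ(1)) = (0,2) ∈ E(G2) ✓
  (0,5) → (φ(0),φ(5)) = (2,3) ∈ E(G2) ✓
  (0,6) → (φ(0),φ(6)) = (2,4) ∈ E(G2) ✓
  (0,7) → (φ(0),φ(7)) = (1,2) ∈ E(G2) ✓
  (1,3) → (φ(1),φ(3)) = (0,7) ∈ E(G2) ✓
  (1,5) → (φ(1),φ(5)) = (0,3) ∈ E(G2) ✓
  (1,7) → (φ(1),φ(7)) = (0,1) ∈ E(G2) ✓
  (2,3) → (φ(2),φ(3)) = (5,7) ∈ E(G2) ✓
  (2,5) → (φ(2),φ(5)) = (3,5) ∈ E(G2) ✓
  (2,7) → (φ(2),φ(7)) = (1,5) ∈ E(G2) ✓
  (3,4) → (φ(3),φ(4)) = (6,7) ∈ E(G2) ✓
  (3,5) → (φ(3),φ(5)) = (3,7) ∈ E(G2) ✓
  (3,6) → (φ(3),φ(6)) = (4,7) ∈ E(G2) ✓
  (4,5) → (φ(4),φ(5)) = (3,6) ∈ E(G2) ✓
  (4,7) → (φ(4),φ(7)) = (1,6) ∈ E(G2) ✓
  (5,6) → (φ(5),φ(6)) = (3,4) ∈ E(G2) ✓
All 16 edges of G1 map to edges of G2, and |E(G1)| = |E(G2)| = 16, so φ is a bijection on edges as well as vertices. Hence G1 ≅ G2.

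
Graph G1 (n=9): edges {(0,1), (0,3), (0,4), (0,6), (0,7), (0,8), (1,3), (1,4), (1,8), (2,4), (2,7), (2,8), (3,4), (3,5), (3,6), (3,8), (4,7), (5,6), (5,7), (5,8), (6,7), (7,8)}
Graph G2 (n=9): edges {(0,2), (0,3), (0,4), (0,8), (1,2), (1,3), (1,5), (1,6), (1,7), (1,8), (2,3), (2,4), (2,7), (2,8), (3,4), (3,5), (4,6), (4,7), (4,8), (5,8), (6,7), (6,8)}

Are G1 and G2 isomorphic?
Yes, isomorphic

The graphs are isomorphic.
One valid mapping φ: V(G1) → V(G2): 0→2, 1→0, 2→5, 3→4, 4→3, 5→6, 6→7, 7→1, 8→8

Verify φ preserves adjacency — for each edge of G1, its image is an edge of G2:
  (0,1) → (φ(0),φ(1)) = (0,2) ∈ E(G2) ✓
  (0,3) → (φ(0),φ(3)) = (2,4) ∈ E(G2) ✓
  (0,4) → (φ(0),φ(4)) = (2,3) ∈ E(G2) ✓
  (0,6) → (φ(0),φ(6)) = (2,7) ∈ E(G2) ✓
  (0,7) → (φ(0),φ(7)) = (1,2) ∈ E(G2) ✓
  (0,8) → (φ(0),φ(8)) = (2,8) ∈ E(G2) ✓
  (1,3) → (φ(1),φ(3)) = (0,4) ∈ E(G2) ✓
  (1,4) → (φ(1),φ(4)) = (0,3) ∈ E(G2) ✓
  (1,8) → (φ(1),φ(8)) = (0,8) ∈ E(G2) ✓
  (2,4) → (φ(2),φ(4)) = (3,5) ∈ E(G2) ✓
  (2,7) → (φ(2),φ(7)) = (1,5) ∈ E(G2) ✓
  (2,8) → (φ(2),φ(8)) = (5,8) ∈ E(G2) ✓
  (3,4) → (φ(3),φ(4)) = (3,4) ∈ E(G2) ✓
  (3,5) → (φ(3),φ(5)) = (4,6) ∈ E(G2) ✓
  (3,6) → (φ(3),φ(6)) = (4,7) ∈ E(G2) ✓
  (3,8) → (φ(3),φ(8)) = (4,8) ∈ E(G2) ✓
  (4,7) → (φ(4),φ(7)) = (1,3) ∈ E(G2) ✓
  (5,6) → (φ(5),φ(6)) = (6,7) ∈ E(G2) ✓
  (5,7) → (φ(5),φ(7)) = (1,6) ∈ E(G2) ✓
  (5,8) → (φ(5),φ(8)) = (6,8) ∈ E(G2) ✓
  (6,7) → (φ(6),φ(7)) = (1,7) ∈ E(G2) ✓
  (7,8) → (φ(7),φ(8)) = (1,8) ∈ E(G2) ✓
All 22 edges of G1 map to edges of G2, and |E(G1)| = |E(G2)| = 22, so φ is a bijection on edges as well as vertices. Hence G1 ≅ G2.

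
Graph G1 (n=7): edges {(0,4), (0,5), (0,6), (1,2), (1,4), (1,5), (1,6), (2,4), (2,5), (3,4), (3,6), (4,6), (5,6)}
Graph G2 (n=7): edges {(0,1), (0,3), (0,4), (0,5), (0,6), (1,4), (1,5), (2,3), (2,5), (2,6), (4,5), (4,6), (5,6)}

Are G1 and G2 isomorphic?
No, not isomorphic

The graphs are NOT isomorphic.

Counting triangles (3-cliques): G1 has 7, G2 has 8.
Triangle count is an isomorphism invariant, so differing triangle counts rule out isomorphism.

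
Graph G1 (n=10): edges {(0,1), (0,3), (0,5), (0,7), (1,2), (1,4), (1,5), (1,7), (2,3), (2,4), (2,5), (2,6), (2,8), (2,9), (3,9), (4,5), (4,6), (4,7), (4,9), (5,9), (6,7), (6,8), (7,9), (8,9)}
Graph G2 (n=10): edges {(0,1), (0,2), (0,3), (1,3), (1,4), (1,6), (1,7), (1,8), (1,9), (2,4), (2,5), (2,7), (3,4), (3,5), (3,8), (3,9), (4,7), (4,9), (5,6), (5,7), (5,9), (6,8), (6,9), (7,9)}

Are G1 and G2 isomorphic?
Yes, isomorphic

The graphs are isomorphic.
One valid mapping φ: V(G1) → V(G2): 0→2, 1→7, 2→1, 3→0, 4→9, 5→4, 6→6, 7→5, 8→8, 9→3

Verify φ preserves adjacency — for each edge of G1, its image is an edge of G2:
  (0,1) → (φ(0),φ(1)) = (2,7) ∈ E(G2) ✓
  (0,3) → (φ(0),φ(3)) = (0,2) ∈ E(G2) ✓
  (0,5) → (φ(0),φ(5)) = (2,4) ∈ E(G2) ✓
  (0,7) → (φ(0),φ(7)) = (2,5) ∈ E(G2) ✓
  (1,2) → (φ(1),φ(2)) = (1,7) ∈ E(G2) ✓
  (1,4) → (φ(1),φ(4)) = (7,9) ∈ E(G2) ✓
  (1,5) → (φ(1),φ(5)) = (4,7) ∈ E(G2) ✓
  (1,7) → (φ(1),φ(7)) = (5,7) ∈ E(G2) ✓
  (2,3) → (φ(2),φ(3)) = (0,1) ∈ E(G2) ✓
  (2,4) → (φ(2),φ(4)) = (1,9) ∈ E(G2) ✓
  (2,5) → (φ(2),φ(5)) = (1,4) ∈ E(G2) ✓
  (2,6) → (φ(2),φ(6)) = (1,6) ∈ E(G2) ✓
  (2,8) → (φ(2),φ(8)) = (1,8) ∈ E(G2) ✓
  (2,9) → (φ(2),φ(9)) = (1,3) ∈ E(G2) ✓
  (3,9) → (φ(3),φ(9)) = (0,3) ∈ E(G2) ✓
  (4,5) → (φ(4),φ(5)) = (4,9) ∈ E(G2) ✓
  (4,6) → (φ(4),φ(6)) = (6,9) ∈ E(G2) ✓
  (4,7) → (φ(4),φ(7)) = (5,9) ∈ E(G2) ✓
  (4,9) → (φ(4),φ(9)) = (3,9) ∈ E(G2) ✓
  (5,9) → (φ(5),φ(9)) = (3,4) ∈ E(G2) ✓
  (6,7) → (φ(6),φ(7)) = (5,6) ∈ E(G2) ✓
  (6,8) → (φ(6),φ(8)) = (6,8) ∈ E(G2) ✓
  (7,9) → (φ(7),φ(9)) = (3,5) ∈ E(G2) ✓
  (8,9) → (φ(8),φ(9)) = (3,8) ∈ E(G2) ✓
All 24 edges of G1 map to edges of G2, and |E(G1)| = |E(G2)| = 24, so φ is a bijection on edges as well as vertices. Hence G1 ≅ G2.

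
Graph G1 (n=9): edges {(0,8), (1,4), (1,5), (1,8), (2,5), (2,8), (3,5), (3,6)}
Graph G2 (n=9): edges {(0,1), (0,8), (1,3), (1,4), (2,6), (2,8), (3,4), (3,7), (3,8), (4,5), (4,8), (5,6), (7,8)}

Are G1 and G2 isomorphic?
No, not isomorphic

The graphs are NOT isomorphic.

Degrees in G1: deg(0)=1, deg(1)=3, deg(2)=2, deg(3)=2, deg(4)=1, deg(5)=3, deg(6)=1, deg(7)=0, deg(8)=3.
Sorted degree sequence of G1: [3, 3, 3, 2, 2, 1, 1, 1, 0].
Degrees in G2: deg(0)=2, deg(1)=3, deg(2)=2, deg(3)=4, deg(4)=4, deg(5)=2, deg(6)=2, deg(7)=2, deg(8)=5.
Sorted degree sequence of G2: [5, 4, 4, 3, 2, 2, 2, 2, 2].
The (sorted) degree sequence is an isomorphism invariant, so since G1 and G2 have different degree sequences they cannot be isomorphic.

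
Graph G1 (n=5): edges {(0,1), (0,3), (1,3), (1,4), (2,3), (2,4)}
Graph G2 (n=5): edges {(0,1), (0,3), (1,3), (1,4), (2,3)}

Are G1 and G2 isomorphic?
No, not isomorphic

The graphs are NOT isomorphic.

Counting edges: G1 has 6 edge(s); G2 has 5 edge(s).
Edge count is an isomorphism invariant (a bijection on vertices induces a bijection on edges), so differing edge counts rule out isomorphism.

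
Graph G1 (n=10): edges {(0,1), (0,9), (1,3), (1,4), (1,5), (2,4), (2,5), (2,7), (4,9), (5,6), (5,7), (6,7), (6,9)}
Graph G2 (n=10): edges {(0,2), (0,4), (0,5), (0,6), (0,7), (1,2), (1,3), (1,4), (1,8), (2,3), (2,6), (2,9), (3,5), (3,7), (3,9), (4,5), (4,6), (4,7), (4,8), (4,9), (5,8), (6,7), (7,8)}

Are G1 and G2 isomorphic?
No, not isomorphic

The graphs are NOT isomorphic.

Degrees in G1: deg(0)=2, deg(1)=4, deg(2)=3, deg(3)=1, deg(4)=3, deg(5)=4, deg(6)=3, deg(7)=3, deg(8)=0, deg(9)=3.
Sorted degree sequence of G1: [4, 4, 3, 3, 3, 3, 3, 2, 1, 0].
Degrees in G2: deg(0)=5, deg(1)=4, deg(2)=5, deg(3)=5, deg(4)=7, deg(5)=4, deg(6)=4, deg(7)=5, deg(8)=4, deg(9)=3.
Sorted degree sequence of G2: [7, 5, 5, 5, 5, 4, 4, 4, 4, 3].
The (sorted) degree sequence is an isomorphism invariant, so since G1 and G2 have different degree sequences they cannot be isomorphic.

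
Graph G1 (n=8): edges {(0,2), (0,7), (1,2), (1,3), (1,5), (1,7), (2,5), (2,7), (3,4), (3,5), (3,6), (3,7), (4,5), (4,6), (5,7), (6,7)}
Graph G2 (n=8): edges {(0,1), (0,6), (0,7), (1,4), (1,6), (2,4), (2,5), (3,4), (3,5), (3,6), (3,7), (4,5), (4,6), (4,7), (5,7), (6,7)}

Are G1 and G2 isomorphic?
Yes, isomorphic

The graphs are isomorphic.
One valid mapping φ: V(G1) → V(G2): 0→2, 1→3, 2→5, 3→6, 4→0, 5→7, 6→1, 7→4

Verify φ preserves adjacency — for each edge of G1, its image is an edge of G2:
  (0,2) → (φ(0),φ(2)) = (2,5) ∈ E(G2) ✓
  (0,7) → (φ(0),φ(7)) = (2,4) ∈ E(G2) ✓
  (1,2) → (φ(1),φ(2)) = (3,5) ∈ E(G2) ✓
  (1,3) → (φ(1),φ(3)) = (3,6) ∈ E(G2) ✓
  (1,5) → (φ(1),φ(5)) = (3,7) ∈ E(G2) ✓
  (1,7) → (φ(1),φ(7)) = (3,4) ∈ E(G2) ✓
  (2,5) → (φ(2),φ(5)) = (5,7) ∈ E(G2) ✓
  (2,7) → (φ(2),φ(7)) = (4,5) ∈ E(G2) ✓
  (3,4) → (φ(3),φ(4)) = (0,6) ∈ E(G2) ✓
  (3,5) → (φ(3),φ(5)) = (6,7) ∈ E(G2) ✓
  (3,6) → (φ(3),φ(6)) = (1,6) ∈ E(G2) ✓
  (3,7) → (φ(3),φ(7)) = (4,6) ∈ E(G2) ✓
  (4,5) → (φ(4),φ(5)) = (0,7) ∈ E(G2) ✓
  (4,6) → (φ(4),φ(6)) = (0,1) ∈ E(G2) ✓
  (5,7) → (φ(5),φ(7)) = (4,7) ∈ E(G2) ✓
  (6,7) → (φ(6),φ(7)) = (1,4) ∈ E(G2) ✓
All 16 edges of G1 map to edges of G2, and |E(G1)| = |E(G2)| = 16, so φ is a bijection on edges as well as vertices. Hence G1 ≅ G2.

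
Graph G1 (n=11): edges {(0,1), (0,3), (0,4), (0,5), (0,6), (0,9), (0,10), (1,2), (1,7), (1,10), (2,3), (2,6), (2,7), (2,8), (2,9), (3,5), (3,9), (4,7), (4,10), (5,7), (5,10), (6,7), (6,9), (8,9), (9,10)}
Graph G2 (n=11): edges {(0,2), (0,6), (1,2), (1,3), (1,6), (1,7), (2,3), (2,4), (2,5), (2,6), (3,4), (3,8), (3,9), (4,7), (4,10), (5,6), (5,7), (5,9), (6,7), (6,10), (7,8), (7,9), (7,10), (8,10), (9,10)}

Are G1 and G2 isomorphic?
Yes, isomorphic

The graphs are isomorphic.
One valid mapping φ: V(G1) → V(G2): 0→7, 1→4, 2→2, 3→5, 4→8, 5→9, 6→1, 7→3, 8→0, 9→6, 10→10

Verify φ preserves adjacency — for each edge of G1, its image is an edge of G2:
  (0,1) → (φ(0),φ(1)) = (4,7) ∈ E(G2) ✓
  (0,3) → (φ(0),φ(3)) = (5,7) ∈ E(G2) ✓
  (0,4) → (φ(0),φ(4)) = (7,8) ∈ E(G2) ✓
  (0,5) → (φ(0),φ(5)) = (7,9) ∈ E(G2) ✓
  (0,6) → (φ(0),φ(6)) = (1,7) ∈ E(G2) ✓
  (0,9) → (φ(0),φ(9)) = (6,7) ∈ E(G2) ✓
  (0,10) → (φ(0),φ(10)) = (7,10) ∈ E(G2) ✓
  (1,2) → (φ(1),φ(2)) = (2,4) ∈ E(G2) ✓
  (1,7) → (φ(1),φ(7)) = (3,4) ∈ E(G2) ✓
  (1,10) → (φ(1),φ(10)) = (4,10) ∈ E(G2) ✓
  (2,3) → (φ(2),φ(3)) = (2,5) ∈ E(G2) ✓
  (2,6) → (φ(2),φ(6)) = (1,2) ∈ E(G2) ✓
  (2,7) → (φ(2),φ(7)) = (2,3) ∈ E(G2) ✓
  (2,8) → (φ(2),φ(8)) = (0,2) ∈ E(G2) ✓
  (2,9) → (φ(2),φ(9)) = (2,6) ∈ E(G2) ✓
  (3,5) → (φ(3),φ(5)) = (5,9) ∈ E(G2) ✓
  (3,9) → (φ(3),φ(9)) = (5,6) ∈ E(G2) ✓
  (4,7) → (φ(4),φ(7)) = (3,8) ∈ E(G2) ✓
  (4,10) → (φ(4),φ(10)) = (8,10) ∈ E(G2) ✓
  (5,7) → (φ(5),φ(7)) = (3,9) ∈ E(G2) ✓
  (5,10) → (φ(5),φ(10)) = (9,10) ∈ E(G2) ✓
  (6,7) → (φ(6),φ(7)) = (1,3) ∈ E(G2) ✓
  (6,9) → (φ(6),φ(9)) = (1,6) ∈ E(G2) ✓
  (8,9) → (φ(8),φ(9)) = (0,6) ∈ E(G2) ✓
  (9,10) → (φ(9),φ(10)) = (6,10) ∈ E(G2) ✓
All 25 edges of G1 map to edges of G2, and |E(G1)| = |E(G2)| = 25, so φ is a bijection on edges as well as vertices. Hence G1 ≅ G2.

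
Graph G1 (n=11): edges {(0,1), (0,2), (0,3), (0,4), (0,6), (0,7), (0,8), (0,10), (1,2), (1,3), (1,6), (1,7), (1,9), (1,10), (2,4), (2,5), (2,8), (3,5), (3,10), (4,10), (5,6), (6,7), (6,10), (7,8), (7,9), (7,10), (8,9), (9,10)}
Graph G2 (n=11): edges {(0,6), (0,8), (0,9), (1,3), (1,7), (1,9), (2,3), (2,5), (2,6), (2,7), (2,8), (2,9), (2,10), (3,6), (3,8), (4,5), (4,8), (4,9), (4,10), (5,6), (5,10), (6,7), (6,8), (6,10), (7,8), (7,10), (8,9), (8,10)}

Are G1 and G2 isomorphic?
Yes, isomorphic

The graphs are isomorphic.
One valid mapping φ: V(G1) → V(G2): 0→8, 1→2, 2→9, 3→3, 4→0, 5→1, 6→7, 7→10, 8→4, 9→5, 10→6

Verify φ preserves adjacency — for each edge of G1, its image is an edge of G2:
  (0,1) → (φ(0),φ(1)) = (2,8) ∈ E(G2) ✓
  (0,2) → (φ(0),φ(2)) = (8,9) ∈ E(G2) ✓
  (0,3) → (φ(0),φ(3)) = (3,8) ∈ E(G2) ✓
  (0,4) → (φ(0),φ(4)) = (0,8) ∈ E(G2) ✓
  (0,6) → (φ(0),φ(6)) = (7,8) ∈ E(G2) ✓
  (0,7) → (φ(0),φ(7)) = (8,10) ∈ E(G2) ✓
  (0,8) → (φ(0),φ(8)) = (4,8) ∈ E(G2) ✓
  (0,10) → (φ(0),φ(10)) = (6,8) ∈ E(G2) ✓
  (1,2) → (φ(1),φ(2)) = (2,9) ∈ E(G2) ✓
  (1,3) → (φ(1),φ(3)) = (2,3) ∈ E(G2) ✓
  (1,6) → (φ(1),φ(6)) = (2,7) ∈ E(G2) ✓
  (1,7) → (φ(1),φ(7)) = (2,10) ∈ E(G2) ✓
  (1,9) → (φ(1),φ(9)) = (2,5) ∈ E(G2) ✓
  (1,10) → (φ(1),φ(10)) = (2,6) ∈ E(G2) ✓
  (2,4) → (φ(2),φ(4)) = (0,9) ∈ E(G2) ✓
  (2,5) → (φ(2),φ(5)) = (1,9) ∈ E(G2) ✓
  (2,8) → (φ(2),φ(8)) = (4,9) ∈ E(G2) ✓
  (3,5) → (φ(3),φ(5)) = (1,3) ∈ E(G2) ✓
  (3,10) → (φ(3),φ(10)) = (3,6) ∈ E(G2) ✓
  (4,10) → (φ(4),φ(10)) = (0,6) ∈ E(G2) ✓
  (5,6) → (φ(5),φ(6)) = (1,7) ∈ E(G2) ✓
  (6,7) → (φ(6),φ(7)) = (7,10) ∈ E(G2) ✓
  (6,10) → (φ(6),φ(10)) = (6,7) ∈ E(G2) ✓
  (7,8) → (φ(7),φ(8)) = (4,10) ∈ E(G2) ✓
  (7,9) → (φ(7),φ(9)) = (5,10) ∈ E(G2) ✓
  (7,10) → (φ(7),φ(10)) = (6,10) ∈ E(G2) ✓
  (8,9) → (φ(8),φ(9)) = (4,5) ∈ E(G2) ✓
  (9,10) → (φ(9),φ(10)) = (5,6) ∈ E(G2) ✓
All 28 edges of G1 map to edges of G2, and |E(G1)| = |E(G2)| = 28, so φ is a bijection on edges as well as vertices. Hence G1 ≅ G2.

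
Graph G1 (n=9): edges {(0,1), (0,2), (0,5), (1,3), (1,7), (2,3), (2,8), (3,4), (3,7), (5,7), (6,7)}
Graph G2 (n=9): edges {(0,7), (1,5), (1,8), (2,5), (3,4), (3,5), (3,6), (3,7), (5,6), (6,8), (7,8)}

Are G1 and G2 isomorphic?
Yes, isomorphic

The graphs are isomorphic.
One valid mapping φ: V(G1) → V(G2): 0→8, 1→6, 2→7, 3→3, 4→4, 5→1, 6→2, 7→5, 8→0

Verify φ preserves adjacency — for each edge of G1, its image is an edge of G2:
  (0,1) → (φ(0),φ(1)) = (6,8) ∈ E(G2) ✓
  (0,2) → (φ(0),φ(2)) = (7,8) ∈ E(G2) ✓
  (0,5) → (φ(0),φ(5)) = (1,8) ∈ E(G2) ✓
  (1,3) → (φ(1),φ(3)) = (3,6) ∈ E(G2) ✓
  (1,7) → (φ(1),φ(7)) = (5,6) ∈ E(G2) ✓
  (2,3) → (φ(2),φ(3)) = (3,7) ∈ E(G2) ✓
  (2,8) → (φ(2),φ(8)) = (0,7) ∈ E(G2) ✓
  (3,4) → (φ(3),φ(4)) = (3,4) ∈ E(G2) ✓
  (3,7) → (φ(3),φ(7)) = (3,5) ∈ E(G2) ✓
  (5,7) → (φ(5),φ(7)) = (1,5) ∈ E(G2) ✓
  (6,7) → (φ(6),φ(7)) = (2,5) ∈ E(G2) ✓
All 11 edges of G1 map to edges of G2, and |E(G1)| = |E(G2)| = 11, so φ is a bijection on edges as well as vertices. Hence G1 ≅ G2.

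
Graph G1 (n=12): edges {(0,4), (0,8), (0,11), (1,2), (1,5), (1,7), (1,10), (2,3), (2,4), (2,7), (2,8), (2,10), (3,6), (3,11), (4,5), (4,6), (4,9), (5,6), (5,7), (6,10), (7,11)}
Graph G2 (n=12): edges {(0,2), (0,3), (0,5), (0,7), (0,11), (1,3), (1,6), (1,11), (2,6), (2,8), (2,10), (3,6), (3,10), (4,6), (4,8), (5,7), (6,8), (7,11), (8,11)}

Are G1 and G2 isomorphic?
No, not isomorphic

The graphs are NOT isomorphic.

Connected components of G1: 1 component(s) with vertex sets [[0, 1, 2, 3, 4, 5, 6, 7, 8, 9, 10, 11]], sizes [12].
Connected components of G2: 2 component(s) with vertex sets [[9], [0, 1, 2, 3, 4, 5, 6, 7, 8, 10, 11]], sizes [1, 11].
The number of connected components (and the multiset of component sizes) is an isomorphism invariant — an isomorphism maps each component of G1 bijectively onto a component of G2. Since G1 has 1 component(s) and G2 has 2, they cannot be isomorphic.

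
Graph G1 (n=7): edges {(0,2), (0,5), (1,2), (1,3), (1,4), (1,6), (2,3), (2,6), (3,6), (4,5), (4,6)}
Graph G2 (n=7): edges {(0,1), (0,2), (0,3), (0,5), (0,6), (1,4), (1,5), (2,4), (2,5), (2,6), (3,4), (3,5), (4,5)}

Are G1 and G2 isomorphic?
No, not isomorphic

The graphs are NOT isomorphic.

Counting triangles (3-cliques): G1 has 5, G2 has 7.
Triangle count is an isomorphism invariant, so differing triangle counts rule out isomorphism.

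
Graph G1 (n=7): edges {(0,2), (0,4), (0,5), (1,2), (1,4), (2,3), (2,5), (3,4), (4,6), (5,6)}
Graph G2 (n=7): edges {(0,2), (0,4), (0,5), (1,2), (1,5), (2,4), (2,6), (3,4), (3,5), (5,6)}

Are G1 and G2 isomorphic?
Yes, isomorphic

The graphs are isomorphic.
One valid mapping φ: V(G1) → V(G2): 0→0, 1→6, 2→2, 3→1, 4→5, 5→4, 6→3

Verify φ preserves adjacency — for each edge of G1, its image is an edge of G2:
  (0,2) → (φ(0),φ(2)) = (0,2) ∈ E(G2) ✓
  (0,4) → (φ(0),φ(4)) = (0,5) ∈ E(G2) ✓
  (0,5) → (φ(0),φ(5)) = (0,4) ∈ E(G2) ✓
  (1,2) → (φ(1),φ(2)) = (2,6) ∈ E(G2) ✓
  (1,4) → (φ(1),φ(4)) = (5,6) ∈ E(G2) ✓
  (2,3) → (φ(2),φ(3)) = (1,2) ∈ E(G2) ✓
  (2,5) → (φ(2),φ(5)) = (2,4) ∈ E(G2) ✓
  (3,4) → (φ(3),φ(4)) = (1,5) ∈ E(G2) ✓
  (4,6) → (φ(4),φ(6)) = (3,5) ∈ E(G2) ✓
  (5,6) → (φ(5),φ(6)) = (3,4) ∈ E(G2) ✓
All 10 edges of G1 map to edges of G2, and |E(G1)| = |E(G2)| = 10, so φ is a bijection on edges as well as vertices. Hence G1 ≅ G2.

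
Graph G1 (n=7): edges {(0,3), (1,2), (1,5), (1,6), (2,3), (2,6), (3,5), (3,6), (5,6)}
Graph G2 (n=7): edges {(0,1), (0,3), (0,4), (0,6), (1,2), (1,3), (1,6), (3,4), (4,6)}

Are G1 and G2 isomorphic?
Yes, isomorphic

The graphs are isomorphic.
One valid mapping φ: V(G1) → V(G2): 0→2, 1→4, 2→3, 3→1, 4→5, 5→6, 6→0

Verify φ preserves adjacency — for each edge of G1, its image is an edge of G2:
  (0,3) → (φ(0),φ(3)) = (1,2) ∈ E(G2) ✓
  (1,2) → (φ(1),φ(2)) = (3,4) ∈ E(G2) ✓
  (1,5) → (φ(1),φ(5)) = (4,6) ∈ E(G2) ✓
  (1,6) → (φ(1),φ(6)) = (0,4) ∈ E(G2) ✓
  (2,3) → (φ(2),φ(3)) = (1,3) ∈ E(G2) ✓
  (2,6) → (φ(2),φ(6)) = (0,3) ∈ E(G2) ✓
  (3,5) → (φ(3),φ(5)) = (1,6) ∈ E(G2) ✓
  (3,6) → (φ(3),φ(6)) = (0,1) ∈ E(G2) ✓
  (5,6) → (φ(5),φ(6)) = (0,6) ∈ E(G2) ✓
All 9 edges of G1 map to edges of G2, and |E(G1)| = |E(G2)| = 9, so φ is a bijection on edges as well as vertices. Hence G1 ≅ G2.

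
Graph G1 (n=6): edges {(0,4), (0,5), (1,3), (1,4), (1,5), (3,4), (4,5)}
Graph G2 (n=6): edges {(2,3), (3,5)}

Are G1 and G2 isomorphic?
No, not isomorphic

The graphs are NOT isomorphic.

Connected components of G1: 2 component(s) with vertex sets [[2], [0, 1, 3, 4, 5]], sizes [1, 5].
Connected components of G2: 4 component(s) with vertex sets [[0], [1], [4], [2, 3, 5]], sizes [1, 1, 1, 3].
The number of connected components (and the multiset of component sizes) is an isomorphism invariant — an isomorphism maps each component of G1 bijectively onto a component of G2. Since G1 has 2 component(s) and G2 has 4, they cannot be isomorphic.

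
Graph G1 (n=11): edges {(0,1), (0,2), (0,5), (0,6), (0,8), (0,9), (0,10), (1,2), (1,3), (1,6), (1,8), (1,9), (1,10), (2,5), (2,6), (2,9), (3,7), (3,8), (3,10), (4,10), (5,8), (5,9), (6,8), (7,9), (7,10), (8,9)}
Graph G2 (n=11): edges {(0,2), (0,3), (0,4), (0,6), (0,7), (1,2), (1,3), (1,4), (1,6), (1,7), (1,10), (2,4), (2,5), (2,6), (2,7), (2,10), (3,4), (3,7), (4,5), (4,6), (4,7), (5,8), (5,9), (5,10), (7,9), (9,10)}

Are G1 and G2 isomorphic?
Yes, isomorphic

The graphs are isomorphic.
One valid mapping φ: V(G1) → V(G2): 0→4, 1→2, 2→0, 3→10, 4→8, 5→3, 6→6, 7→9, 8→1, 9→7, 10→5

Verify φ preserves adjacency — for each edge of G1, its image is an edge of G2:
  (0,1) → (φ(0),φ(1)) = (2,4) ∈ E(G2) ✓
  (0,2) → (φ(0),φ(2)) = (0,4) ∈ E(G2) ✓
  (0,5) → (φ(0),φ(5)) = (3,4) ∈ E(G2) ✓
  (0,6) → (φ(0),φ(6)) = (4,6) ∈ E(G2) ✓
  (0,8) → (φ(0),φ(8)) = (1,4) ∈ E(G2) ✓
  (0,9) → (φ(0),φ(9)) = (4,7) ∈ E(G2) ✓
  (0,10) → (φ(0),φ(10)) = (4,5) ∈ E(G2) ✓
  (1,2) → (φ(1),φ(2)) = (0,2) ∈ E(G2) ✓
  (1,3) → (φ(1),φ(3)) = (2,10) ∈ E(G2) ✓
  (1,6) → (φ(1),φ(6)) = (2,6) ∈ E(G2) ✓
  (1,8) → (φ(1),φ(8)) = (1,2) ∈ E(G2) ✓
  (1,9) → (φ(1),φ(9)) = (2,7) ∈ E(G2) ✓
  (1,10) → (φ(1),φ(10)) = (2,5) ∈ E(G2) ✓
  (2,5) → (φ(2),φ(5)) = (0,3) ∈ E(G2) ✓
  (2,6) → (φ(2),φ(6)) = (0,6) ∈ E(G2) ✓
  (2,9) → (φ(2),φ(9)) = (0,7) ∈ E(G2) ✓
  (3,7) → (φ(3),φ(7)) = (9,10) ∈ E(G2) ✓
  (3,8) → (φ(3),φ(8)) = (1,10) ∈ E(G2) ✓
  (3,10) → (φ(3),φ(10)) = (5,10) ∈ E(G2) ✓
  (4,10) → (φ(4),φ(10)) = (5,8) ∈ E(G2) ✓
  (5,8) → (φ(5),φ(8)) = (1,3) ∈ E(G2) ✓
  (5,9) → (φ(5),φ(9)) = (3,7) ∈ E(G2) ✓
  (6,8) → (φ(6),φ(8)) = (1,6) ∈ E(G2) ✓
  (7,9) → (φ(7),φ(9)) = (7,9) ∈ E(G2) ✓
  (7,10) → (φ(7),φ(10)) = (5,9) ∈ E(G2) ✓
  (8,9) → (φ(8),φ(9)) = (1,7) ∈ E(G2) ✓
All 26 edges of G1 map to edges of G2, and |E(G1)| = |E(G2)| = 26, so φ is a bijection on edges as well as vertices. Hence G1 ≅ G2.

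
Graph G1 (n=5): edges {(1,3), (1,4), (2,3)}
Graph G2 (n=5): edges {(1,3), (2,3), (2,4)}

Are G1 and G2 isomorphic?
Yes, isomorphic

The graphs are isomorphic.
One valid mapping φ: V(G1) → V(G2): 0→0, 1→2, 2→1, 3→3, 4→4

Verify φ preserves adjacency — for each edge of G1, its image is an edge of G2:
  (1,3) → (φ(1),φ(3)) = (2,3) ∈ E(G2) ✓
  (1,4) → (φ(1),φ(4)) = (2,4) ∈ E(G2) ✓
  (2,3) → (φ(2),φ(3)) = (1,3) ∈ E(G2) ✓
All 3 edges of G1 map to edges of G2, and |E(G1)| = |E(G2)| = 3, so φ is a bijection on edges as well as vertices. Hence G1 ≅ G2.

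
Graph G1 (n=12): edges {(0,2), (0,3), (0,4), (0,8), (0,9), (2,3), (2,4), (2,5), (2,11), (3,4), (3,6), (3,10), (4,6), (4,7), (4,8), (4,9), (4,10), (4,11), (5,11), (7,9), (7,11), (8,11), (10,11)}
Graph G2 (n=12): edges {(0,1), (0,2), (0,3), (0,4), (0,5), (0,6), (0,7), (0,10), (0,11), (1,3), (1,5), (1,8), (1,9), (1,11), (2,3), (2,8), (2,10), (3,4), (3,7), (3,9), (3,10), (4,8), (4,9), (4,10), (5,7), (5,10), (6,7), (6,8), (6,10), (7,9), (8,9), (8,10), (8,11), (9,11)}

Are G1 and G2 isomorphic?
No, not isomorphic

The graphs are NOT isomorphic.

Degrees in G1: deg(0)=5, deg(1)=0, deg(2)=5, deg(3)=5, deg(4)=9, deg(5)=2, deg(6)=2, deg(7)=3, deg(8)=3, deg(9)=3, deg(10)=3, deg(11)=6.
Sorted degree sequence of G1: [9, 6, 5, 5, 5, 3, 3, 3, 3, 2, 2, 0].
Degrees in G2: deg(0)=9, deg(1)=6, deg(2)=4, deg(3)=7, deg(4)=5, deg(5)=4, deg(6)=4, deg(7)=5, deg(8)=7, deg(9)=6, deg(10)=7, deg(11)=4.
Sorted degree sequence of G2: [9, 7, 7, 7, 6, 6, 5, 5, 4, 4, 4, 4].
The (sorted) degree sequence is an isomorphism invariant, so since G1 and G2 have different degree sequences they cannot be isomorphic.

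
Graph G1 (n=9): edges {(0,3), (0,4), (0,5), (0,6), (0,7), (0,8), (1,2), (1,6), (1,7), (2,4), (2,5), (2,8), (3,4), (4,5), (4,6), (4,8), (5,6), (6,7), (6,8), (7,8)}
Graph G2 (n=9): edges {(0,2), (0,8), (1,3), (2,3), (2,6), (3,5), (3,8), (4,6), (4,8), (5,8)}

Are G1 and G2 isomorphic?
No, not isomorphic

The graphs are NOT isomorphic.

Connected components of G1: 1 component(s) with vertex sets [[0, 1, 2, 3, 4, 5, 6, 7, 8]], sizes [9].
Connected components of G2: 2 component(s) with vertex sets [[7], [0, 1, 2, 3, 4, 5, 6, 8]], sizes [1, 8].
The number of connected components (and the multiset of component sizes) is an isomorphism invariant — an isomorphism maps each component of G1 bijectively onto a component of G2. Since G1 has 1 component(s) and G2 has 2, they cannot be isomorphic.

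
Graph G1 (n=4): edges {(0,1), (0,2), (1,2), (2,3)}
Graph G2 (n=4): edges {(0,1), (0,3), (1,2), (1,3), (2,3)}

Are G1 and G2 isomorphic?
No, not isomorphic

The graphs are NOT isomorphic.

Counting triangles (3-cliques): G1 has 1, G2 has 2.
Triangle count is an isomorphism invariant, so differing triangle counts rule out isomorphism.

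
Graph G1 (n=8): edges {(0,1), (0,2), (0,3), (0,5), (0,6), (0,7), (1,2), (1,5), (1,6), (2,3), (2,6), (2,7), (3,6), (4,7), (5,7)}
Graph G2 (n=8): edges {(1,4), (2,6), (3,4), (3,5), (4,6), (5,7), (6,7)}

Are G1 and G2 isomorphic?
No, not isomorphic

The graphs are NOT isomorphic.

Connected components of G1: 1 component(s) with vertex sets [[0, 1, 2, 3, 4, 5, 6, 7]], sizes [8].
Connected components of G2: 2 component(s) with vertex sets [[0], [1, 2, 3, 4, 5, 6, 7]], sizes [1, 7].
The number of connected components (and the multiset of component sizes) is an isomorphism invariant — an isomorphism maps each component of G1 bijectively onto a component of G2. Since G1 has 1 component(s) and G2 has 2, they cannot be isomorphic.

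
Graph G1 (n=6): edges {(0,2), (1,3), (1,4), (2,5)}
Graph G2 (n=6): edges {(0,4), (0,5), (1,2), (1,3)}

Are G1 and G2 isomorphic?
Yes, isomorphic

The graphs are isomorphic.
One valid mapping φ: V(G1) → V(G2): 0→3, 1→0, 2→1, 3→5, 4→4, 5→2

Verify φ preserves adjacency — for each edge of G1, its image is an edge of G2:
  (0,2) → (φ(0),φ(2)) = (1,3) ∈ E(G2) ✓
  (1,3) → (φ(1),φ(3)) = (0,5) ∈ E(G2) ✓
  (1,4) → (φ(1),φ(4)) = (0,4) ∈ E(G2) ✓
  (2,5) → (φ(2),φ(5)) = (1,2) ∈ E(G2) ✓
All 4 edges of G1 map to edges of G2, and |E(G1)| = |E(G2)| = 4, so φ is a bijection on edges as well as vertices. Hence G1 ≅ G2.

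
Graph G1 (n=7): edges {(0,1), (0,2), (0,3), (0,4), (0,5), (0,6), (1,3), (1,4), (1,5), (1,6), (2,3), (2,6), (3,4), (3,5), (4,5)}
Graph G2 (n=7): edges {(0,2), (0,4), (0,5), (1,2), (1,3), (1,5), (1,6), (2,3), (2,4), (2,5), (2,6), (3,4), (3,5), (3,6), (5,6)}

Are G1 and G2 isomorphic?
Yes, isomorphic

The graphs are isomorphic.
One valid mapping φ: V(G1) → V(G2): 0→2, 1→5, 2→4, 3→3, 4→6, 5→1, 6→0

Verify φ preserves adjacency — for each edge of G1, its image is an edge of G2:
  (0,1) → (φ(0),φ(1)) = (2,5) ∈ E(G2) ✓
  (0,2) → (φ(0),φ(2)) = (2,4) ∈ E(G2) ✓
  (0,3) → (φ(0),φ(3)) = (2,3) ∈ E(G2) ✓
  (0,4) → (φ(0),φ(4)) = (2,6) ∈ E(G2) ✓
  (0,5) → (φ(0),φ(5)) = (1,2) ∈ E(G2) ✓
  (0,6) → (φ(0),φ(6)) = (0,2) ∈ E(G2) ✓
  (1,3) → (φ(1),φ(3)) = (3,5) ∈ E(G2) ✓
  (1,4) → (φ(1),φ(4)) = (5,6) ∈ E(G2) ✓
  (1,5) → (φ(1),φ(5)) = (1,5) ∈ E(G2) ✓
  (1,6) → (φ(1),φ(6)) = (0,5) ∈ E(G2) ✓
  (2,3) → (φ(2),φ(3)) = (3,4) ∈ E(G2) ✓
  (2,6) → (φ(2),φ(6)) = (0,4) ∈ E(G2) ✓
  (3,4) → (φ(3),φ(4)) = (3,6) ∈ E(G2) ✓
  (3,5) → (φ(3),φ(5)) = (1,3) ∈ E(G2) ✓
  (4,5) → (φ(4),φ(5)) = (1,6) ∈ E(G2) ✓
All 15 edges of G1 map to edges of G2, and |E(G1)| = |E(G2)| = 15, so φ is a bijection on edges as well as vertices. Hence G1 ≅ G2.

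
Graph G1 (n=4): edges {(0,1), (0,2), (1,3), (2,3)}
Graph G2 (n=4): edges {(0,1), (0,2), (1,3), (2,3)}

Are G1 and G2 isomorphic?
Yes, isomorphic

The graphs are isomorphic.
One valid mapping φ: V(G1) → V(G2): 0→3, 1→2, 2→1, 3→0

Verify φ preserves adjacency — for each edge of G1, its image is an edge of G2:
  (0,1) → (φ(0),φ(1)) = (2,3) ∈ E(G2) ✓
  (0,2) → (φ(0),φ(2)) = (1,3) ∈ E(G2) ✓
  (1,3) → (φ(1),φ(3)) = (0,2) ∈ E(G2) ✓
  (2,3) → (φ(2),φ(3)) = (0,1) ∈ E(G2) ✓
All 4 edges of G1 map to edges of G2, and |E(G1)| = |E(G2)| = 4, so φ is a bijection on edges as well as vertices. Hence G1 ≅ G2.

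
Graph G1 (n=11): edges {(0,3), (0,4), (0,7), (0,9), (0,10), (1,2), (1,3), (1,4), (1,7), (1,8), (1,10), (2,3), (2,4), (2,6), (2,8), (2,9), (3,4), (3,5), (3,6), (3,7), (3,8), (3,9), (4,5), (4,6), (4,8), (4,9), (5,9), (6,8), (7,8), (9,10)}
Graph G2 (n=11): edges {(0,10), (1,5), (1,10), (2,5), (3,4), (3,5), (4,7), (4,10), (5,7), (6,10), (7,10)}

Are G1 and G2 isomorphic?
No, not isomorphic

The graphs are NOT isomorphic.

Connected components of G1: 1 component(s) with vertex sets [[0, 1, 2, 3, 4, 5, 6, 7, 8, 9, 10]], sizes [11].
Connected components of G2: 3 component(s) with vertex sets [[8], [9], [0, 1, 2, 3, 4, 5, 6, 7, 10]], sizes [1, 1, 9].
The number of connected components (and the multiset of component sizes) is an isomorphism invariant — an isomorphism maps each component of G1 bijectively onto a component of G2. Since G1 has 1 component(s) and G2 has 3, they cannot be isomorphic.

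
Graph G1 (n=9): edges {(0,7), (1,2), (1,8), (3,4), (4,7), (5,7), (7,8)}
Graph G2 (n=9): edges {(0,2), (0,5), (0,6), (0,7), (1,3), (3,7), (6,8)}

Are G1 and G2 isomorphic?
Yes, isomorphic

The graphs are isomorphic.
One valid mapping φ: V(G1) → V(G2): 0→5, 1→3, 2→1, 3→8, 4→6, 5→2, 6→4, 7→0, 8→7

Verify φ preserves adjacency — for each edge of G1, its image is an edge of G2:
  (0,7) → (φ(0),φ(7)) = (0,5) ∈ E(G2) ✓
  (1,2) → (φ(1),φ(2)) = (1,3) ∈ E(G2) ✓
  (1,8) → (φ(1),φ(8)) = (3,7) ∈ E(G2) ✓
  (3,4) → (φ(3),φ(4)) = (6,8) ∈ E(G2) ✓
  (4,7) → (φ(4),φ(7)) = (0,6) ∈ E(G2) ✓
  (5,7) → (φ(5),φ(7)) = (0,2) ∈ E(G2) ✓
  (7,8) → (φ(7),φ(8)) = (0,7) ∈ E(G2) ✓
All 7 edges of G1 map to edges of G2, and |E(G1)| = |E(G2)| = 7, so φ is a bijection on edges as well as vertices. Hence G1 ≅ G2.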